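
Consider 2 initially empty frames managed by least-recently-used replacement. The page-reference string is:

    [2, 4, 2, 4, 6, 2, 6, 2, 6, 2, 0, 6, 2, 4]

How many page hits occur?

6

2: miss, frames (2)
4: miss, frames (2 4)
2: hit
4: hit
6: miss, evict 2, frames (4 6)
2: miss, evict 4, frames (6 2)
6: hit
2: hit
6: hit
2: hit
0: miss, evict 6, frames (2 0)
6: miss, evict 2, frames (0 6)
2: miss, evict 0, frames (6 2)
4: miss, evict 6, frames (2 4)
Hits: 6.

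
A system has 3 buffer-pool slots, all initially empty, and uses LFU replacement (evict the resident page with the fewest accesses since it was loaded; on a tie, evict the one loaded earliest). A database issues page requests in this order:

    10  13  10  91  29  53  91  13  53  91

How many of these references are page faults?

10 → fault, frames [10]
13 → fault, frames [10, 13]
10 → hit
91 → fault, frames [10, 13, 91]
29 → fault, evict 13, frames [10, 91, 29]
53 → fault, evict 91, frames [10, 29, 53]
91 → fault, evict 29, frames [10, 53, 91]
13 → fault, evict 53, frames [10, 91, 13]
53 → fault, evict 91, frames [10, 13, 53]
91 → fault, evict 13, frames [10, 53, 91]
Page faults: 9.

9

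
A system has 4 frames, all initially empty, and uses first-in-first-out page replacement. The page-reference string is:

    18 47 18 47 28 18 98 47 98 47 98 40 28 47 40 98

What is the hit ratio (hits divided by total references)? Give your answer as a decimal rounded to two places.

0.69

18: fault, frames (18)
47: fault, frames (18 47)
18: hit
47: hit
28: fault, frames (18 47 28)
18: hit
98: fault, frames (18 47 28 98)
47: hit
98: hit
47: hit
98: hit
40: fault, evict 18, frames (47 28 98 40)
28: hit
47: hit
40: hit
98: hit
Hits: 11 of 16 references → 11/16 = 0.6875.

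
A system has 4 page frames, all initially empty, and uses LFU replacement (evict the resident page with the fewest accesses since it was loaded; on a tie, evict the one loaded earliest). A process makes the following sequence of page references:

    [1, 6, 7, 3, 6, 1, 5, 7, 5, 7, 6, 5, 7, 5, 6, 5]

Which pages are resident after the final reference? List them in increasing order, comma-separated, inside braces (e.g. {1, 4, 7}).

1: fault, frames (1)
6: fault, frames (1 6)
7: fault, frames (1 6 7)
3: fault, frames (1 6 7 3)
6: hit
1: hit
5: fault, evict 7, frames (1 6 3 5)
7: fault, evict 3, frames (1 6 5 7)
5: hit
7: hit
6: hit
5: hit
7: hit
5: hit
6: hit
5: hit

{1, 5, 6, 7}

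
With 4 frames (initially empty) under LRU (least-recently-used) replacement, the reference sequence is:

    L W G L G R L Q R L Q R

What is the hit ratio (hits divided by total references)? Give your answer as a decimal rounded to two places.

0.58

L: fault, frames {L}
W: fault, frames {L,W}
G: fault, frames {L,W,G}
L: hit
G: hit
R: fault, frames {W,L,G,R}
L: hit
Q: fault, evict W, frames {G,R,L,Q}
R: hit
L: hit
Q: hit
R: hit
Hits: 7 of 12 references → 7/12 = 0.5833.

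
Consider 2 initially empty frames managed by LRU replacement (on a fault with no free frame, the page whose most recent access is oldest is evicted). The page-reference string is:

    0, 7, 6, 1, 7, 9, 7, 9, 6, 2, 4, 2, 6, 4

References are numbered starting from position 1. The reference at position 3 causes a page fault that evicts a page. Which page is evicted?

pos 1: 0 → miss, frames (0)
pos 2: 7 → miss, frames (0 7)
pos 3: 6 → miss, evict 0, frames (7 6)
At position 3, page 0 is evicted.

0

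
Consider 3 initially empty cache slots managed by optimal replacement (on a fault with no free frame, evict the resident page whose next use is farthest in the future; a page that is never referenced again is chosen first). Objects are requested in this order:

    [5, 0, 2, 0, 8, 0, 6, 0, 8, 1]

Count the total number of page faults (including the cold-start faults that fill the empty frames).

6

5: fault, frames (5)
0: fault, frames (5 0)
2: fault, frames (5 0 2)
0: hit
8: fault, evict 2, frames (5 0 8)
0: hit
6: fault, evict 5, frames (0 8 6)
0: hit
8: hit
1: fault, evict 6, frames (0 8 1)
Page faults: 6.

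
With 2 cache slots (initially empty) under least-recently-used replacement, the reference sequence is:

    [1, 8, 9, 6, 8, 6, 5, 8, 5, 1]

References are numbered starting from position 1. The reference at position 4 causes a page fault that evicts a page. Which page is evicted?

pos 1: 1 -> miss, frames [1]
pos 2: 8 -> miss, frames [1, 8]
pos 3: 9 -> miss, evict 1, frames [8, 9]
pos 4: 6 -> miss, evict 8, frames [9, 6]
At position 4, page 8 is evicted.

8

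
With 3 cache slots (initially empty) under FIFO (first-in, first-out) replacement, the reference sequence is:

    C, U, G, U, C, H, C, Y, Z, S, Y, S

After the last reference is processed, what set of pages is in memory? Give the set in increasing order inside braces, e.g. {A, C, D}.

{S, Y, Z}

C: miss, frames [C]
U: miss, frames [C, U]
G: miss, frames [C, U, G]
U: hit
C: hit
H: miss, evict C, frames [U, G, H]
C: miss, evict U, frames [G, H, C]
Y: miss, evict G, frames [H, C, Y]
Z: miss, evict H, frames [C, Y, Z]
S: miss, evict C, frames [Y, Z, S]
Y: hit
S: hit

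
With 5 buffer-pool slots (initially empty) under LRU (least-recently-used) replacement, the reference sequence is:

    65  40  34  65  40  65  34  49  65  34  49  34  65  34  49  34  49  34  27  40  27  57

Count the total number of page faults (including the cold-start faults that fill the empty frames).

6

65 -> fault, frames {65}
40 -> fault, frames {65,40}
34 -> fault, frames {65,40,34}
65 -> hit
40 -> hit
65 -> hit
34 -> hit
49 -> fault, frames {40,65,34,49}
65 -> hit
34 -> hit
49 -> hit
34 -> hit
65 -> hit
34 -> hit
49 -> hit
34 -> hit
49 -> hit
34 -> hit
27 -> fault, frames {40,65,49,34,27}
40 -> hit
27 -> hit
57 -> fault, evict 65, frames {49,34,40,27,57}
Page faults: 6.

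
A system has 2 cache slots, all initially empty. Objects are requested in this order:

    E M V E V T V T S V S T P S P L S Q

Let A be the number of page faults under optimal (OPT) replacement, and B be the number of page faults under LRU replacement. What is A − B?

Under OPT: F F F . . F . . F . . F F . . F . F → 9 faults.
Under LRU: F F F F . F . . F F . F F F . F F F → 13 faults.
A − B = 9 − 13 = -4.

-4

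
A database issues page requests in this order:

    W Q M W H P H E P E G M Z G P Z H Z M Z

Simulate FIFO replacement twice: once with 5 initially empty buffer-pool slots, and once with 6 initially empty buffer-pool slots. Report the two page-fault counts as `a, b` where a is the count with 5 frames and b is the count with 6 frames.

9, 8

5 frames: F F F . F F . F . . F . F . . . . . F . → 9 faults.
6 frames: F F F . F F . F . . F . F . . . . . . . → 8 faults.
8 < 9: adding a frame reduced faults, as is typical.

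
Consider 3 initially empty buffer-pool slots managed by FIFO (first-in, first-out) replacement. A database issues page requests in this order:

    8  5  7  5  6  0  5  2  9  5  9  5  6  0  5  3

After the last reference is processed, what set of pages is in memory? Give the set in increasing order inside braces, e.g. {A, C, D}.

8 -> fault, frames {8}
5 -> fault, frames {8,5}
7 -> fault, frames {8,5,7}
5 -> hit
6 -> fault, evict 8, frames {5,7,6}
0 -> fault, evict 5, frames {7,6,0}
5 -> fault, evict 7, frames {6,0,5}
2 -> fault, evict 6, frames {0,5,2}
9 -> fault, evict 0, frames {5,2,9}
5 -> hit
9 -> hit
5 -> hit
6 -> fault, evict 5, frames {2,9,6}
0 -> fault, evict 2, frames {9,6,0}
5 -> fault, evict 9, frames {6,0,5}
3 -> fault, evict 6, frames {0,5,3}

{0, 3, 5}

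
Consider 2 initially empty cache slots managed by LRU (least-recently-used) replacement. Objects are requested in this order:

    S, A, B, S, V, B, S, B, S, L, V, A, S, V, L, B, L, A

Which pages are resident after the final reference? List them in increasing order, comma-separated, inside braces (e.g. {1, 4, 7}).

S: fault, frames {S}
A: fault, frames {S,A}
B: fault, evict S, frames {A,B}
S: fault, evict A, frames {B,S}
V: fault, evict B, frames {S,V}
B: fault, evict S, frames {V,B}
S: fault, evict V, frames {B,S}
B: hit
S: hit
L: fault, evict B, frames {S,L}
V: fault, evict S, frames {L,V}
A: fault, evict L, frames {V,A}
S: fault, evict V, frames {A,S}
V: fault, evict A, frames {S,V}
L: fault, evict S, frames {V,L}
B: fault, evict V, frames {L,B}
L: hit
A: fault, evict B, frames {L,A}

{A, L}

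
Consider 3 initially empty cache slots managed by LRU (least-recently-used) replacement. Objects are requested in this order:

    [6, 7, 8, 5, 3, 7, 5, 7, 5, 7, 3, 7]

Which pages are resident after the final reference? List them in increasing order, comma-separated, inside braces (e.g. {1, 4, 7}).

6: fault, frames [6]
7: fault, frames [6, 7]
8: fault, frames [6, 7, 8]
5: fault, evict 6, frames [7, 8, 5]
3: fault, evict 7, frames [8, 5, 3]
7: fault, evict 8, frames [5, 3, 7]
5: hit
7: hit
5: hit
7: hit
3: hit
7: hit

{3, 5, 7}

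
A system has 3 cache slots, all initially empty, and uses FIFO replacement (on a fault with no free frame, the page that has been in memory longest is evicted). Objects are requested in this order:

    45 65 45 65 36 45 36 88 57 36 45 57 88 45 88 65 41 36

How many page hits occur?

45 → miss, frames [45]
65 → miss, frames [45, 65]
45 → hit
65 → hit
36 → miss, frames [45, 65, 36]
45 → hit
36 → hit
88 → miss, evict 45, frames [65, 36, 88]
57 → miss, evict 65, frames [36, 88, 57]
36 → hit
45 → miss, evict 36, frames [88, 57, 45]
57 → hit
88 → hit
45 → hit
88 → hit
65 → miss, evict 88, frames [57, 45, 65]
41 → miss, evict 57, frames [45, 65, 41]
36 → miss, evict 45, frames [65, 41, 36]
Hits: 9.

9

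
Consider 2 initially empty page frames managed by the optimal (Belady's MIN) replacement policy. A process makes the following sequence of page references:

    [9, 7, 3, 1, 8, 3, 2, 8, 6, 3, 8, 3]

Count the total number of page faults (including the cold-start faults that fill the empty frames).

9: miss, frames [9]
7: miss, frames [9, 7]
3: miss, evict 7, frames [9, 3]
1: miss, evict 9, frames [3, 1]
8: miss, evict 1, frames [3, 8]
3: hit
2: miss, evict 3, frames [8, 2]
8: hit
6: miss, evict 2, frames [8, 6]
3: miss, evict 6, frames [8, 3]
8: hit
3: hit
Page faults: 8.

8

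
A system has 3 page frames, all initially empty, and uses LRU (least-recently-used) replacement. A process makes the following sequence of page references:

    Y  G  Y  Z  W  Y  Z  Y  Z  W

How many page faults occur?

4

Y → fault, frames [Y]
G → fault, frames [Y, G]
Y → hit
Z → fault, frames [G, Y, Z]
W → fault, evict G, frames [Y, Z, W]
Y → hit
Z → hit
Y → hit
Z → hit
W → hit
Page faults: 4.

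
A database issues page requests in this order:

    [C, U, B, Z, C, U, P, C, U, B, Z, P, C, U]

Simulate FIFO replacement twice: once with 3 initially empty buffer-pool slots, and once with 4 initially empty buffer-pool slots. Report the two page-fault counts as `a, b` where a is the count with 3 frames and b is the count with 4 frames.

11, 12

3 frames: F F F F F F F . . F F . F F → 11 faults.
4 frames: F F F F . . F F F F F F F F → 12 faults.
12 > 11: adding a frame increased faults — Belady's anomaly.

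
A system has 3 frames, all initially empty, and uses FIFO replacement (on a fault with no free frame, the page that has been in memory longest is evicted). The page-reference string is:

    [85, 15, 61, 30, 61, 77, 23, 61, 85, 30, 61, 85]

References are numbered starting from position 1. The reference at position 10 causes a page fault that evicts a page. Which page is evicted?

23

pos 1: 85 -> fault, frames (85)
pos 2: 15 -> fault, frames (85 15)
pos 3: 61 -> fault, frames (85 15 61)
pos 4: 30 -> fault, evict 85, frames (15 61 30)
pos 5: 61 -> hit
pos 6: 77 -> fault, evict 15, frames (61 30 77)
pos 7: 23 -> fault, evict 61, frames (30 77 23)
pos 8: 61 -> fault, evict 30, frames (77 23 61)
pos 9: 85 -> fault, evict 77, frames (23 61 85)
pos 10: 30 -> fault, evict 23, frames (61 85 30)
At position 10, page 23 is evicted.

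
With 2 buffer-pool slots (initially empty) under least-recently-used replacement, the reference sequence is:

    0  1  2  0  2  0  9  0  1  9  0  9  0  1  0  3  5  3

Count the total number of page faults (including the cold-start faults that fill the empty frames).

11

0 → fault, frames [0]
1 → fault, frames [0, 1]
2 → fault, evict 0, frames [1, 2]
0 → fault, evict 1, frames [2, 0]
2 → hit
0 → hit
9 → fault, evict 2, frames [0, 9]
0 → hit
1 → fault, evict 9, frames [0, 1]
9 → fault, evict 0, frames [1, 9]
0 → fault, evict 1, frames [9, 0]
9 → hit
0 → hit
1 → fault, evict 9, frames [0, 1]
0 → hit
3 → fault, evict 1, frames [0, 3]
5 → fault, evict 0, frames [3, 5]
3 → hit
Page faults: 11.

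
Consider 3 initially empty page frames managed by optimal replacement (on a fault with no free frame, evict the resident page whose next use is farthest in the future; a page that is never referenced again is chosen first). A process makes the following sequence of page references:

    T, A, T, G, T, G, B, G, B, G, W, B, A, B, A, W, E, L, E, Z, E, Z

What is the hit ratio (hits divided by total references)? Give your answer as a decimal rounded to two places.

0.64

T: fault, frames (T)
A: fault, frames (T A)
T: hit
G: fault, frames (T A G)
T: hit
G: hit
B: fault, evict T, frames (A G B)
G: hit
B: hit
G: hit
W: fault, evict G, frames (A B W)
B: hit
A: hit
B: hit
A: hit
W: hit
E: fault, evict W, frames (A B E)
L: fault, evict B, frames (A E L)
E: hit
Z: fault, evict L, frames (A E Z)
E: hit
Z: hit
Hits: 14 of 22 references → 14/22 = 0.6364.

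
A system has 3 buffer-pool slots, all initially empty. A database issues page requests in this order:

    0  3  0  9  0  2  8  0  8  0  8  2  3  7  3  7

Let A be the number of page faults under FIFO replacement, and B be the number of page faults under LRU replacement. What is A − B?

1

Under FIFO: F F . F . F F F . . . . F F . . → 8 faults.
Under LRU: F F . F . F F . . . . . F F . . → 7 faults.
A − B = 8 − 7 = 1.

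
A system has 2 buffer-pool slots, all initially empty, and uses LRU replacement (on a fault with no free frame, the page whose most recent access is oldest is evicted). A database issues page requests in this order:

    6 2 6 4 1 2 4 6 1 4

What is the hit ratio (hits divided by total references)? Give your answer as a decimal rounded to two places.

0.10

6: fault, frames {6}
2: fault, frames {6,2}
6: hit
4: fault, evict 2, frames {6,4}
1: fault, evict 6, frames {4,1}
2: fault, evict 4, frames {1,2}
4: fault, evict 1, frames {2,4}
6: fault, evict 2, frames {4,6}
1: fault, evict 4, frames {6,1}
4: fault, evict 6, frames {1,4}
Hits: 1 of 10 references → 1/10 = 0.1000.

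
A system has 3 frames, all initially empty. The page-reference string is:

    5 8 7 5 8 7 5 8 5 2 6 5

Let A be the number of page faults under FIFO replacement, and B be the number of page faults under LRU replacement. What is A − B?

1

Under FIFO: F F F . . . . . . F F F → 6 faults.
Under LRU: F F F . . . . . . F F . → 5 faults.
A − B = 6 − 5 = 1.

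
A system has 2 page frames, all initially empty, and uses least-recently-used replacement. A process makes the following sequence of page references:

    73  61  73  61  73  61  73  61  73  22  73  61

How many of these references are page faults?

73 → fault, frames (73)
61 → fault, frames (73 61)
73 → hit
61 → hit
73 → hit
61 → hit
73 → hit
61 → hit
73 → hit
22 → fault, evict 61, frames (73 22)
73 → hit
61 → fault, evict 22, frames (73 61)
Page faults: 4.

4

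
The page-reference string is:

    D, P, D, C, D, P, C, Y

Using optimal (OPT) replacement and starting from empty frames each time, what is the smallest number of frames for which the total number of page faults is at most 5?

f=1: 8 faults
f=2: 5 faults
f=3: 4 faults
f=4: 4 faults
Smallest f with faults ≤ 5 is 2.

2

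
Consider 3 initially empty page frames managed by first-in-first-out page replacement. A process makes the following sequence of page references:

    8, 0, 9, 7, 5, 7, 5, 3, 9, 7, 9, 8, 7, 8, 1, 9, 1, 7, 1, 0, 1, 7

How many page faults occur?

14

8: fault, frames {8}
0: fault, frames {8,0}
9: fault, frames {8,0,9}
7: fault, evict 8, frames {0,9,7}
5: fault, evict 0, frames {9,7,5}
7: hit
5: hit
3: fault, evict 9, frames {7,5,3}
9: fault, evict 7, frames {5,3,9}
7: fault, evict 5, frames {3,9,7}
9: hit
8: fault, evict 3, frames {9,7,8}
7: hit
8: hit
1: fault, evict 9, frames {7,8,1}
9: fault, evict 7, frames {8,1,9}
1: hit
7: fault, evict 8, frames {1,9,7}
1: hit
0: fault, evict 1, frames {9,7,0}
1: fault, evict 9, frames {7,0,1}
7: hit
Page faults: 14.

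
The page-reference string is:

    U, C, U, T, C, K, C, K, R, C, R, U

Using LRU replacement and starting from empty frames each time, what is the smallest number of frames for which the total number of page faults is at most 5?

5

f=1: 12 faults
f=2: 8 faults
f=3: 6 faults
f=4: 6 faults
f=5: 5 faults
Smallest f with faults ≤ 5 is 5.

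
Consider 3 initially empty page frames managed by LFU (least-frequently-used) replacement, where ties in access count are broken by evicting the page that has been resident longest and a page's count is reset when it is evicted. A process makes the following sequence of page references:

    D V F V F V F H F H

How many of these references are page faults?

4

D -> fault, frames {D}
V -> fault, frames {D,V}
F -> fault, frames {D,V,F}
V -> hit
F -> hit
V -> hit
F -> hit
H -> fault, evict D, frames {V,F,H}
F -> hit
H -> hit
Page faults: 4.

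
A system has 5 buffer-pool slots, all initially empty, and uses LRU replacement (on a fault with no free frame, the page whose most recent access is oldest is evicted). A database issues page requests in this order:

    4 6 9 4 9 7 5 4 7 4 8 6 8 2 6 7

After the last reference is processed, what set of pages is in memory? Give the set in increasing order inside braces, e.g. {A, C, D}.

{2, 4, 6, 7, 8}

4: miss, frames (4)
6: miss, frames (4 6)
9: miss, frames (4 6 9)
4: hit
9: hit
7: miss, frames (6 4 9 7)
5: miss, frames (6 4 9 7 5)
4: hit
7: hit
4: hit
8: miss, evict 6, frames (9 5 7 4 8)
6: miss, evict 9, frames (5 7 4 8 6)
8: hit
2: miss, evict 5, frames (7 4 6 8 2)
6: hit
7: hit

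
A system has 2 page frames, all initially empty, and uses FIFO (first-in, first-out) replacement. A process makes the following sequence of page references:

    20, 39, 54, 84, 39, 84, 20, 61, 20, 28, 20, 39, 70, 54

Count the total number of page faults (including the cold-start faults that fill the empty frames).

12

20 -> miss, frames (20)
39 -> miss, frames (20 39)
54 -> miss, evict 20, frames (39 54)
84 -> miss, evict 39, frames (54 84)
39 -> miss, evict 54, frames (84 39)
84 -> hit
20 -> miss, evict 84, frames (39 20)
61 -> miss, evict 39, frames (20 61)
20 -> hit
28 -> miss, evict 20, frames (61 28)
20 -> miss, evict 61, frames (28 20)
39 -> miss, evict 28, frames (20 39)
70 -> miss, evict 20, frames (39 70)
54 -> miss, evict 39, frames (70 54)
Page faults: 12.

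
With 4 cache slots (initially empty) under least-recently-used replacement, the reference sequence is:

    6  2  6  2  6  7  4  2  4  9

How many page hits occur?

6 → miss, frames {6}
2 → miss, frames {6,2}
6 → hit
2 → hit
6 → hit
7 → miss, frames {2,6,7}
4 → miss, frames {2,6,7,4}
2 → hit
4 → hit
9 → miss, evict 6, frames {7,2,4,9}
Hits: 5.

5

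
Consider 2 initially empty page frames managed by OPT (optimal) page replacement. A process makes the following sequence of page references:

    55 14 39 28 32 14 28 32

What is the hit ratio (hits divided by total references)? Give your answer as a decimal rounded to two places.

0.25

55 -> fault, frames (55)
14 -> fault, frames (55 14)
39 -> fault, evict 55, frames (14 39)
28 -> fault, evict 39, frames (14 28)
32 -> fault, evict 28, frames (14 32)
14 -> hit
28 -> fault, evict 14, frames (32 28)
32 -> hit
Hits: 2 of 8 references → 2/8 = 0.2500.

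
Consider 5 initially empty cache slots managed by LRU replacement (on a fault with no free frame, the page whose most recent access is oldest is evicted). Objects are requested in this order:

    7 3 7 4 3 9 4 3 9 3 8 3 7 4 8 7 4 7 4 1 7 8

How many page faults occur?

6

7 → fault, frames (7)
3 → fault, frames (7 3)
7 → hit
4 → fault, frames (3 7 4)
3 → hit
9 → fault, frames (7 4 3 9)
4 → hit
3 → hit
9 → hit
3 → hit
8 → fault, frames (7 4 9 3 8)
3 → hit
7 → hit
4 → hit
8 → hit
7 → hit
4 → hit
7 → hit
4 → hit
1 → fault, evict 9, frames (3 8 7 4 1)
7 → hit
8 → hit
Page faults: 6.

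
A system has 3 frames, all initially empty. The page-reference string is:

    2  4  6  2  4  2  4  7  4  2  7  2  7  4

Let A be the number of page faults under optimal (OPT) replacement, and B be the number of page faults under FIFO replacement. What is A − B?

Under OPT: F F F . . . . F . . . . . . → 4 faults.
Under FIFO: F F F . . . . F . F . . . F → 6 faults.
A − B = 4 − 6 = -2.

-2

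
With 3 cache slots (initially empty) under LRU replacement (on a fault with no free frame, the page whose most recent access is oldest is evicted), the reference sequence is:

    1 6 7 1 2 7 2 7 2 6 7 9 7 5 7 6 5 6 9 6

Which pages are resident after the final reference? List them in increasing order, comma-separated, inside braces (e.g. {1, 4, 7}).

1 → fault, frames {1}
6 → fault, frames {1,6}
7 → fault, frames {1,6,7}
1 → hit
2 → fault, evict 6, frames {7,1,2}
7 → hit
2 → hit
7 → hit
2 → hit
6 → fault, evict 1, frames {7,2,6}
7 → hit
9 → fault, evict 2, frames {6,7,9}
7 → hit
5 → fault, evict 6, frames {9,7,5}
7 → hit
6 → fault, evict 9, frames {5,7,6}
5 → hit
6 → hit
9 → fault, evict 7, frames {5,6,9}
6 → hit

{5, 6, 9}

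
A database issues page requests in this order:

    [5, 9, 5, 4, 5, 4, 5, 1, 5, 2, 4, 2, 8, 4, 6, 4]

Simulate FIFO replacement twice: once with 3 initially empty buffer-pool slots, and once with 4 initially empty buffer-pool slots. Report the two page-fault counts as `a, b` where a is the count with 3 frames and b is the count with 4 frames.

3 frames: F F . F . . . F F F F . F . F . → 9 faults.
4 frames: F F . F . . . F . F . . F . F F → 8 faults.
8 < 9: adding a frame reduced faults, as is typical.

9, 8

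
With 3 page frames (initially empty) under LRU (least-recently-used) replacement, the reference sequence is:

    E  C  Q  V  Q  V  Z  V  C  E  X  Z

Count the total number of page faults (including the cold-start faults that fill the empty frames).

9

E → miss, frames (E)
C → miss, frames (E C)
Q → miss, frames (E C Q)
V → miss, evict E, frames (C Q V)
Q → hit
V → hit
Z → miss, evict C, frames (Q V Z)
V → hit
C → miss, evict Q, frames (Z V C)
E → miss, evict Z, frames (V C E)
X → miss, evict V, frames (C E X)
Z → miss, evict C, frames (E X Z)
Page faults: 9.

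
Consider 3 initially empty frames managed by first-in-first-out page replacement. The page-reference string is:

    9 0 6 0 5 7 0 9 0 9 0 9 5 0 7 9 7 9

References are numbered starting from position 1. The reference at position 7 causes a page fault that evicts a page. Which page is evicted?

pos 1: 9 -> miss, frames (9)
pos 2: 0 -> miss, frames (9 0)
pos 3: 6 -> miss, frames (9 0 6)
pos 4: 0 -> hit
pos 5: 5 -> miss, evict 9, frames (0 6 5)
pos 6: 7 -> miss, evict 0, frames (6 5 7)
pos 7: 0 -> miss, evict 6, frames (5 7 0)
At position 7, page 6 is evicted.

6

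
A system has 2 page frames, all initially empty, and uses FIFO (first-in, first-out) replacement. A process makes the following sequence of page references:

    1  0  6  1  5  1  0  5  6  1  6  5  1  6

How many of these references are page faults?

1 → fault, frames (1)
0 → fault, frames (1 0)
6 → fault, evict 1, frames (0 6)
1 → fault, evict 0, frames (6 1)
5 → fault, evict 6, frames (1 5)
1 → hit
0 → fault, evict 1, frames (5 0)
5 → hit
6 → fault, evict 5, frames (0 6)
1 → fault, evict 0, frames (6 1)
6 → hit
5 → fault, evict 6, frames (1 5)
1 → hit
6 → fault, evict 1, frames (5 6)
Page faults: 10.

10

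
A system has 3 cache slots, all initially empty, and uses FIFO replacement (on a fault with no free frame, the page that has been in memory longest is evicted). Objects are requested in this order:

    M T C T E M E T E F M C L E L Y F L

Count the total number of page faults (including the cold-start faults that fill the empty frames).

M -> miss, frames [M]
T -> miss, frames [M, T]
C -> miss, frames [M, T, C]
T -> hit
E -> miss, evict M, frames [T, C, E]
M -> miss, evict T, frames [C, E, M]
E -> hit
T -> miss, evict C, frames [E, M, T]
E -> hit
F -> miss, evict E, frames [M, T, F]
M -> hit
C -> miss, evict M, frames [T, F, C]
L -> miss, evict T, frames [F, C, L]
E -> miss, evict F, frames [C, L, E]
L -> hit
Y -> miss, evict C, frames [L, E, Y]
F -> miss, evict L, frames [E, Y, F]
L -> miss, evict E, frames [Y, F, L]
Page faults: 13.

13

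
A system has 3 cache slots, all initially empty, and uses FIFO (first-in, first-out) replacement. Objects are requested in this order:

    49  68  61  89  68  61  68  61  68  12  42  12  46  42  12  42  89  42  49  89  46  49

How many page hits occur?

49 → miss, frames (49)
68 → miss, frames (49 68)
61 → miss, frames (49 68 61)
89 → miss, evict 49, frames (68 61 89)
68 → hit
61 → hit
68 → hit
61 → hit
68 → hit
12 → miss, evict 68, frames (61 89 12)
42 → miss, evict 61, frames (89 12 42)
12 → hit
46 → miss, evict 89, frames (12 42 46)
42 → hit
12 → hit
42 → hit
89 → miss, evict 12, frames (42 46 89)
42 → hit
49 → miss, evict 42, frames (46 89 49)
89 → hit
46 → hit
49 → hit
Hits: 13.

13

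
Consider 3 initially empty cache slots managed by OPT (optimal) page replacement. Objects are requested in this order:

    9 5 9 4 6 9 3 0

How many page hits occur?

2

9: fault, frames [9]
5: fault, frames [9, 5]
9: hit
4: fault, frames [9, 5, 4]
6: fault, evict 4, frames [9, 5, 6]
9: hit
3: fault, evict 6, frames [9, 5, 3]
0: fault, evict 3, frames [9, 5, 0]
Hits: 2.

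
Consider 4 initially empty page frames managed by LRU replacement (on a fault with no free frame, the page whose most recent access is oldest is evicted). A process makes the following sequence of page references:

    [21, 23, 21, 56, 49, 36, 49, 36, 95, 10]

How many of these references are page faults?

21 → fault, frames {21}
23 → fault, frames {21,23}
21 → hit
56 → fault, frames {23,21,56}
49 → fault, frames {23,21,56,49}
36 → fault, evict 23, frames {21,56,49,36}
49 → hit
36 → hit
95 → fault, evict 21, frames {56,49,36,95}
10 → fault, evict 56, frames {49,36,95,10}
Page faults: 7.

7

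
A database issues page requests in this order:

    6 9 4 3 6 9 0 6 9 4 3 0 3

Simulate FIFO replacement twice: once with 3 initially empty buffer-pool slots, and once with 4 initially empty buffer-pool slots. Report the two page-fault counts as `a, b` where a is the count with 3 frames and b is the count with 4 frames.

3 frames: F F F F F F F . . F F . . → 9 faults.
4 frames: F F F F . . F F F F F F . → 10 faults.
10 > 9: adding a frame increased faults — Belady's anomaly.

9, 10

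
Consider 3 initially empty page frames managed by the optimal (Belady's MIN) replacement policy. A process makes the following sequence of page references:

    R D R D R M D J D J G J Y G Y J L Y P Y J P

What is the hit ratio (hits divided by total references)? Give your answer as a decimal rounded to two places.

0.64

R -> fault, frames {R}
D -> fault, frames {R,D}
R -> hit
D -> hit
R -> hit
M -> fault, frames {R,D,M}
D -> hit
J -> fault, evict M, frames {R,D,J}
D -> hit
J -> hit
G -> fault, evict D, frames {R,J,G}
J -> hit
Y -> fault, evict R, frames {J,G,Y}
G -> hit
Y -> hit
J -> hit
L -> fault, evict G, frames {J,Y,L}
Y -> hit
P -> fault, evict L, frames {J,Y,P}
Y -> hit
J -> hit
P -> hit
Hits: 14 of 22 references → 14/22 = 0.6364.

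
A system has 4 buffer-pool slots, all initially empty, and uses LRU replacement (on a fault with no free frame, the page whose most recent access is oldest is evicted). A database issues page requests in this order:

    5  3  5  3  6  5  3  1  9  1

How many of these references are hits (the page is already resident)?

5 -> fault, frames [5]
3 -> fault, frames [5, 3]
5 -> hit
3 -> hit
6 -> fault, frames [5, 3, 6]
5 -> hit
3 -> hit
1 -> fault, frames [6, 5, 3, 1]
9 -> fault, evict 6, frames [5, 3, 1, 9]
1 -> hit
Hits: 5.

5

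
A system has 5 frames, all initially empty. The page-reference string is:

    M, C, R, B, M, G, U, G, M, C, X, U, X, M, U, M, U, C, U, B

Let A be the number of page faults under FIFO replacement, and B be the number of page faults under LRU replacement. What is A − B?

1

Under FIFO: F F F F . F F . F F F . . . . . . . . F → 10 faults.
Under LRU: F F F F . F F . . F F . . . . . . . . F → 9 faults.
A − B = 10 − 9 = 1.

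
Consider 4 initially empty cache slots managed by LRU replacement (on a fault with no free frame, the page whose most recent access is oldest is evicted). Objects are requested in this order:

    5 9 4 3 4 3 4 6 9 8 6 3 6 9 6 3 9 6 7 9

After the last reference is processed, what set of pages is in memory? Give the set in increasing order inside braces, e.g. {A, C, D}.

5 → fault, frames {5}
9 → fault, frames {5,9}
4 → fault, frames {5,9,4}
3 → fault, frames {5,9,4,3}
4 → hit
3 → hit
4 → hit
6 → fault, evict 5, frames {9,3,4,6}
9 → hit
8 → fault, evict 3, frames {4,6,9,8}
6 → hit
3 → fault, evict 4, frames {9,8,6,3}
6 → hit
9 → hit
6 → hit
3 → hit
9 → hit
6 → hit
7 → fault, evict 8, frames {3,9,6,7}
9 → hit

{3, 6, 7, 9}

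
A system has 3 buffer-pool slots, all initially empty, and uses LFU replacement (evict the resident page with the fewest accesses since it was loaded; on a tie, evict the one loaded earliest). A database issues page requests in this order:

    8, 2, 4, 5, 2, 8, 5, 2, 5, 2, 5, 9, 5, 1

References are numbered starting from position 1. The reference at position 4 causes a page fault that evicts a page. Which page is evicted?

pos 1: 8 → miss, frames [8]
pos 2: 2 → miss, frames [8, 2]
pos 3: 4 → miss, frames [8, 2, 4]
pos 4: 5 → miss, evict 8, frames [2, 4, 5]
At position 4, page 8 is evicted.

8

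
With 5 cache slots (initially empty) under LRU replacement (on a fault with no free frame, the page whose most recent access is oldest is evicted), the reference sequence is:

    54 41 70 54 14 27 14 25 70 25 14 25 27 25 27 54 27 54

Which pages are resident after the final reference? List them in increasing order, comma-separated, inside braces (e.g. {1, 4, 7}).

54: miss, frames (54)
41: miss, frames (54 41)
70: miss, frames (54 41 70)
54: hit
14: miss, frames (41 70 54 14)
27: miss, frames (41 70 54 14 27)
14: hit
25: miss, evict 41, frames (70 54 27 14 25)
70: hit
25: hit
14: hit
25: hit
27: hit
25: hit
27: hit
54: hit
27: hit
54: hit

{14, 25, 27, 54, 70}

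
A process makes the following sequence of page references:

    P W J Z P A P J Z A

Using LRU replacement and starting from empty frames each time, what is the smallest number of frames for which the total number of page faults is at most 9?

f=1: 10 faults
f=2: 9 faults
f=3: 9 faults
f=4: 5 faults
f=5: 5 faults
Smallest f with faults ≤ 9 is 2.

2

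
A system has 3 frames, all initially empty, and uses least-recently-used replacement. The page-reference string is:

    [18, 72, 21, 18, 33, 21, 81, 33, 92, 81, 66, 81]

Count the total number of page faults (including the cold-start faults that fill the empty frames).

18 -> fault, frames {18}
72 -> fault, frames {18,72}
21 -> fault, frames {18,72,21}
18 -> hit
33 -> fault, evict 72, frames {21,18,33}
21 -> hit
81 -> fault, evict 18, frames {33,21,81}
33 -> hit
92 -> fault, evict 21, frames {81,33,92}
81 -> hit
66 -> fault, evict 33, frames {92,81,66}
81 -> hit
Page faults: 7.

7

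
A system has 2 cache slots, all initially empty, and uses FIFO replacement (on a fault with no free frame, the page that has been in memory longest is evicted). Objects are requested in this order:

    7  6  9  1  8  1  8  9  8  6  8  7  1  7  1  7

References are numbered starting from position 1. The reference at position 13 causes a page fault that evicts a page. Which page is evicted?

8

pos 1: 7: miss, frames (7)
pos 2: 6: miss, frames (7 6)
pos 3: 9: miss, evict 7, frames (6 9)
pos 4: 1: miss, evict 6, frames (9 1)
pos 5: 8: miss, evict 9, frames (1 8)
pos 6: 1: hit
pos 7: 8: hit
pos 8: 9: miss, evict 1, frames (8 9)
pos 9: 8: hit
pos 10: 6: miss, evict 8, frames (9 6)
pos 11: 8: miss, evict 9, frames (6 8)
pos 12: 7: miss, evict 6, frames (8 7)
pos 13: 1: miss, evict 8, frames (7 1)
At position 13, page 8 is evicted.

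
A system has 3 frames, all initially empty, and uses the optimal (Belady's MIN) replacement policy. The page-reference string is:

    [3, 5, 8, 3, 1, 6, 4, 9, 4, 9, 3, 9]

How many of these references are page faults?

7

3 -> miss, frames (3)
5 -> miss, frames (3 5)
8 -> miss, frames (3 5 8)
3 -> hit
1 -> miss, evict 8, frames (3 5 1)
6 -> miss, evict 1, frames (3 5 6)
4 -> miss, evict 6, frames (3 5 4)
9 -> miss, evict 5, frames (3 4 9)
4 -> hit
9 -> hit
3 -> hit
9 -> hit
Page faults: 7.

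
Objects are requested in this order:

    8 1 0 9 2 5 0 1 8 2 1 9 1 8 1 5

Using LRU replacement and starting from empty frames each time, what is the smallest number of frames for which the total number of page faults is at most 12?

4

f=1: 16 faults
f=2: 14 faults
f=3: 13 faults
f=4: 11 faults
f=5: 9 faults
f=6: 6 faults
Smallest f with faults ≤ 12 is 4.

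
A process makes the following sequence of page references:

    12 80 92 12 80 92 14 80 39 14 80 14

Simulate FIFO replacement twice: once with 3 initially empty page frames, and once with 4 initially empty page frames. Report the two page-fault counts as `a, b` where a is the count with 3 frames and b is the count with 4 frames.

6, 5

3 frames: F F F . . . F . F . F . → 6 faults.
4 frames: F F F . . . F . F . . . → 5 faults.
5 < 6: adding a frame reduced faults, as is typical.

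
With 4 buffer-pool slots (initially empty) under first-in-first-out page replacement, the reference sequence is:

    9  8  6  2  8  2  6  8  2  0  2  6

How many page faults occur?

9 -> miss, frames (9)
8 -> miss, frames (9 8)
6 -> miss, frames (9 8 6)
2 -> miss, frames (9 8 6 2)
8 -> hit
2 -> hit
6 -> hit
8 -> hit
2 -> hit
0 -> miss, evict 9, frames (8 6 2 0)
2 -> hit
6 -> hit
Page faults: 5.

5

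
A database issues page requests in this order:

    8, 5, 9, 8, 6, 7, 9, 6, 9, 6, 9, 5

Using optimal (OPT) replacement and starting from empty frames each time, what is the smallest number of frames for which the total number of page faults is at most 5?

f=1: 12 faults
f=2: 7 faults
f=3: 6 faults
f=4: 5 faults
f=5: 5 faults
Smallest f with faults ≤ 5 is 4.

4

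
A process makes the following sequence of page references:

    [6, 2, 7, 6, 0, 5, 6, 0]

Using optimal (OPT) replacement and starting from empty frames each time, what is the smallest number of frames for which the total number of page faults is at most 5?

f=1: 8 faults
f=2: 6 faults
f=3: 5 faults
f=4: 5 faults
f=5: 5 faults
Smallest f with faults ≤ 5 is 3.

3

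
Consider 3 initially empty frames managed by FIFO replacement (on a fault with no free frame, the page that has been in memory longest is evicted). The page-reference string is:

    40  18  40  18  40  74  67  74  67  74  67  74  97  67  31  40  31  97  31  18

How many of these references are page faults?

40: miss, frames [40]
18: miss, frames [40, 18]
40: hit
18: hit
40: hit
74: miss, frames [40, 18, 74]
67: miss, evict 40, frames [18, 74, 67]
74: hit
67: hit
74: hit
67: hit
74: hit
97: miss, evict 18, frames [74, 67, 97]
67: hit
31: miss, evict 74, frames [67, 97, 31]
40: miss, evict 67, frames [97, 31, 40]
31: hit
97: hit
31: hit
18: miss, evict 97, frames [31, 40, 18]
Page faults: 8.

8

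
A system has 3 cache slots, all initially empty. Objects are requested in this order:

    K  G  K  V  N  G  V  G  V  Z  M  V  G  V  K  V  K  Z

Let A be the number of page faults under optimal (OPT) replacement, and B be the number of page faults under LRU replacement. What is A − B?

-2

Under OPT: F F . F F . . . . F F . . . F . . F → 8 faults.
Under LRU: F F . F F F . . . F F . F . F . . F → 10 faults.
A − B = 8 − 10 = -2.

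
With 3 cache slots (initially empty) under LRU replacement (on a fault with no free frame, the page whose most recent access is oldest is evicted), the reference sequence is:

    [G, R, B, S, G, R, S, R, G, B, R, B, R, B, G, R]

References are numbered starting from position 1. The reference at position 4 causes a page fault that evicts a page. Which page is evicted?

pos 1: G → fault, frames (G)
pos 2: R → fault, frames (G R)
pos 3: B → fault, frames (G R B)
pos 4: S → fault, evict G, frames (R B S)
At position 4, page G is evicted.

G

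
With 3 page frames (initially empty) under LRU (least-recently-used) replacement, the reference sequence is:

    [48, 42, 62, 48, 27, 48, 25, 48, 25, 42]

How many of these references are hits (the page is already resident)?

4

48 → miss, frames [48]
42 → miss, frames [48, 42]
62 → miss, frames [48, 42, 62]
48 → hit
27 → miss, evict 42, frames [62, 48, 27]
48 → hit
25 → miss, evict 62, frames [27, 48, 25]
48 → hit
25 → hit
42 → miss, evict 27, frames [48, 25, 42]
Hits: 4.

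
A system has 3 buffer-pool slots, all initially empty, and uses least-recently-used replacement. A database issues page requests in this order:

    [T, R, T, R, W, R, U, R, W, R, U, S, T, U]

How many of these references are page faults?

6

T -> fault, frames {T}
R -> fault, frames {T,R}
T -> hit
R -> hit
W -> fault, frames {T,R,W}
R -> hit
U -> fault, evict T, frames {W,R,U}
R -> hit
W -> hit
R -> hit
U -> hit
S -> fault, evict W, frames {R,U,S}
T -> fault, evict R, frames {U,S,T}
U -> hit
Page faults: 6.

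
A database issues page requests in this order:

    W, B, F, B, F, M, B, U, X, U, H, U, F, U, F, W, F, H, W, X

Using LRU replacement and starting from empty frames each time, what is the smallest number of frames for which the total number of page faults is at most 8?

f=1: 20 faults
f=2: 13 faults
f=3: 11 faults
f=4: 10 faults
f=5: 9 faults
f=6: 8 faults
f=7: 7 faults
Smallest f with faults ≤ 8 is 6.

6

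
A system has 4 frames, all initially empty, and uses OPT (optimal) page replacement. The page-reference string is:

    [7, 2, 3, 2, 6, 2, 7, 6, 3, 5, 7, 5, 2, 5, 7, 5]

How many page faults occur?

7: miss, frames (7)
2: miss, frames (7 2)
3: miss, frames (7 2 3)
2: hit
6: miss, frames (7 2 3 6)
2: hit
7: hit
6: hit
3: hit
5: miss, evict 6, frames (7 2 3 5)
7: hit
5: hit
2: hit
5: hit
7: hit
5: hit
Page faults: 5.

5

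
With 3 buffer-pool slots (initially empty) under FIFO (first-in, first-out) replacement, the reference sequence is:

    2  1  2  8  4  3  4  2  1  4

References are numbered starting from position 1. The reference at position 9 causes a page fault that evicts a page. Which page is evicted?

4

pos 1: 2 -> miss, frames {2}
pos 2: 1 -> miss, frames {2,1}
pos 3: 2 -> hit
pos 4: 8 -> miss, frames {2,1,8}
pos 5: 4 -> miss, evict 2, frames {1,8,4}
pos 6: 3 -> miss, evict 1, frames {8,4,3}
pos 7: 4 -> hit
pos 8: 2 -> miss, evict 8, frames {4,3,2}
pos 9: 1 -> miss, evict 4, frames {3,2,1}
At position 9, page 4 is evicted.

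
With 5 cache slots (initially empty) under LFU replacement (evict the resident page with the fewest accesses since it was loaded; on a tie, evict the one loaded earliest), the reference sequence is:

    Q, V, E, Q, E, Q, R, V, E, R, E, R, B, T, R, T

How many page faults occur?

Q -> miss, frames (Q)
V -> miss, frames (Q V)
E -> miss, frames (Q V E)
Q -> hit
E -> hit
Q -> hit
R -> miss, frames (Q V E R)
V -> hit
E -> hit
R -> hit
E -> hit
R -> hit
B -> miss, frames (Q V E R B)
T -> miss, evict B, frames (Q V E R T)
R -> hit
T -> hit
Page faults: 6.

6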